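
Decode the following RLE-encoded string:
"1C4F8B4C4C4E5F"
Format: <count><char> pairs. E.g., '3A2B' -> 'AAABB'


Expanding each <count><char> pair:
  1C -> 'C'
  4F -> 'FFFF'
  8B -> 'BBBBBBBB'
  4C -> 'CCCC'
  4C -> 'CCCC'
  4E -> 'EEEE'
  5F -> 'FFFFF'

Decoded = CFFFFBBBBBBBBCCCCCCCCEEEEFFFFF


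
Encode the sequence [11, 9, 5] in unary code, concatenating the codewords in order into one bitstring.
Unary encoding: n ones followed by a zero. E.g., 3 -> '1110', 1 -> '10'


Encode each number as n ones followed by a terminating 0:
  11 -> 111111111110 (12 bits)
  9 -> 1111111110 (10 bits)
  5 -> 111110 (6 bits)
Total length = 12 + 10 + 6 = 28 bits.

Unary([11, 9, 5]) = 1111111111101111111110111110 (28 bits)


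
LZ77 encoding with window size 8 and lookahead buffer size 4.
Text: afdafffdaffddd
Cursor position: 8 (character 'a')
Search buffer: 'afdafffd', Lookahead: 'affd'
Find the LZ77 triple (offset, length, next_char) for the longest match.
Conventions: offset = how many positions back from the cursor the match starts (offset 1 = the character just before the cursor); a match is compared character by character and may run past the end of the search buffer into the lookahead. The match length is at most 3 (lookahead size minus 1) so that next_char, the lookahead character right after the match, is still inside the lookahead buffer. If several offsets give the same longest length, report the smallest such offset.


Try each offset into the search buffer:
  offset=1 (pos 7, char 'd'): match length 0
  offset=2 (pos 6, char 'f'): match length 0
  offset=3 (pos 5, char 'f'): match length 0
  offset=4 (pos 4, char 'f'): match length 0
  offset=5 (pos 3, char 'a'): match length 3
  offset=6 (pos 2, char 'd'): match length 0
  offset=7 (pos 1, char 'f'): match length 0
  offset=8 (pos 0, char 'a'): match length 2
Longest match has length 3 at offset 5.
next_char = character at position 8 + 3 = 11 -> 'd'

Best match: offset=5, length=3 (matching 'aff' starting at position 3)
LZ77 triple: (5, 3, 'd')


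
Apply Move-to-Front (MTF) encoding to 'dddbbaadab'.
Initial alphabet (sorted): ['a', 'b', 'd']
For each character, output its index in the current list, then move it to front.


MTF encoding:
'd': index 2 in ['a', 'b', 'd'] -> ['d', 'a', 'b']
'd': index 0 in ['d', 'a', 'b'] -> ['d', 'a', 'b']
'd': index 0 in ['d', 'a', 'b'] -> ['d', 'a', 'b']
'b': index 2 in ['d', 'a', 'b'] -> ['b', 'd', 'a']
'b': index 0 in ['b', 'd', 'a'] -> ['b', 'd', 'a']
'a': index 2 in ['b', 'd', 'a'] -> ['a', 'b', 'd']
'a': index 0 in ['a', 'b', 'd'] -> ['a', 'b', 'd']
'd': index 2 in ['a', 'b', 'd'] -> ['d', 'a', 'b']
'a': index 1 in ['d', 'a', 'b'] -> ['a', 'd', 'b']
'b': index 2 in ['a', 'd', 'b'] -> ['b', 'a', 'd']


Output: [2, 0, 0, 2, 0, 2, 0, 2, 1, 2]


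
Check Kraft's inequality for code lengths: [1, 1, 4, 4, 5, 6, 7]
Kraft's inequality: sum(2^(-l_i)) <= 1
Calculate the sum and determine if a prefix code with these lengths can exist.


Sum = 2^(-1) + 2^(-1) + 2^(-4) + 2^(-4) + 2^(-5) + 2^(-6) + 2^(-7)
    = 0.5 + 0.5 + 0.0625 + 0.0625 + 0.03125 + 0.015625 + 0.0078125
    = 151/128 = 1.1796875
Since 1.1796875 > 1, Kraft's inequality is NOT satisfied.
A prefix code with these lengths CANNOT exist.

Kraft sum = 1.1796875. Not satisfied.


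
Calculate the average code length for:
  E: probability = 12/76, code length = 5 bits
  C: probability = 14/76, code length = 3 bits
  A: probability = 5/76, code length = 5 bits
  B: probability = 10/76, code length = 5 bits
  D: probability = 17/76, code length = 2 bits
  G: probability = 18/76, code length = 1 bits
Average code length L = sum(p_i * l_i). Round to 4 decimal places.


Weighted contributions p_i * l_i:
  E: (12/76) * 5 = 60/76
  C: (14/76) * 3 = 42/76
  A: (5/76) * 5 = 25/76
  B: (10/76) * 5 = 50/76
  D: (17/76) * 2 = 34/76
  G: (18/76) * 1 = 18/76
Sum = (60 + 42 + 25 + 50 + 34 + 18)/76 = 229/76

L = 229/76 = 3.0132 bits/symbol


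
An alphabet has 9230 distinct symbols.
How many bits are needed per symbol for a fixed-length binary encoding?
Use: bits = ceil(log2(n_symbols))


log2(9230) = 13.1721
Bracket: 2^13 = 8192 < 9230 <= 2^14 = 16384
So ceil(log2(9230)) = 14

bits = ceil(log2(9230)) = ceil(13.1721) = 14 bits


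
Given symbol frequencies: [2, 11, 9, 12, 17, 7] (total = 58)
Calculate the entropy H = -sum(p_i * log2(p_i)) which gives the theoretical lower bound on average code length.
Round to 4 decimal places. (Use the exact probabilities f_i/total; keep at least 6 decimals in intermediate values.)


Per-symbol terms -p_i * log2(p_i) with p_i = f_i/58:
  p = 2/58 = 0.034483: log2(p) = -4.857981, -p*log2(p) = 0.167517
  p = 11/58 = 0.189655: log2(p) = -2.398549, -p*log2(p) = 0.454897
  p = 9/58 = 0.155172: log2(p) = -2.688056, -p*log2(p) = 0.417112
  p = 12/58 = 0.206897: log2(p) = -2.273018, -p*log2(p) = 0.470280
  p = 17/58 = 0.293103: log2(p) = -1.770518, -p*log2(p) = 0.518945
  p = 7/58 = 0.120690: log2(p) = -3.050626, -p*log2(p) = 0.368179
H = 0.167517 + 0.454897 + 0.417112 + 0.470280 + 0.518945 + 0.368179 = 2.396930

H = 2.3969 bits/symbol


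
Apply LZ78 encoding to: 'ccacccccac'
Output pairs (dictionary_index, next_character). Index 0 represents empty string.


LZ78 encoding steps:
Dictionary: {0: ''}
Step 1: w='' (idx 0), next='c' -> output (0, 'c'), add 'c' as idx 1
Step 2: w='c' (idx 1), next='a' -> output (1, 'a'), add 'ca' as idx 2
Step 3: w='c' (idx 1), next='c' -> output (1, 'c'), add 'cc' as idx 3
Step 4: w='cc' (idx 3), next='c' -> output (3, 'c'), add 'ccc' as idx 4
Step 5: w='' (idx 0), next='a' -> output (0, 'a'), add 'a' as idx 5
Step 6: w='c' (idx 1), end of input -> output (1, '')


Encoded: [(0, 'c'), (1, 'a'), (1, 'c'), (3, 'c'), (0, 'a'), (1, '')]


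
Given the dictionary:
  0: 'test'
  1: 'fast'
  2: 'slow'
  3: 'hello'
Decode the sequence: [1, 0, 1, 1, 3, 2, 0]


Look up each index in the dictionary:
  1 -> 'fast'
  0 -> 'test'
  1 -> 'fast'
  1 -> 'fast'
  3 -> 'hello'
  2 -> 'slow'
  0 -> 'test'

Decoded: "fast test fast fast hello slow test"


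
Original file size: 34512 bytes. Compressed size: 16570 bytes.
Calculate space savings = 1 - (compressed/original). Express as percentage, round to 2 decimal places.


ratio = compressed/original = 16570/34512 = 0.480123
savings = 1 - ratio = 1 - 0.480123 = 0.519877
as a percentage: 0.519877 * 100 = 51.99%

Space savings = 1 - 16570/34512 = 51.99%


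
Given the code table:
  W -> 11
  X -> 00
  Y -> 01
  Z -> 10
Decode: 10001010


Decoding:
10 -> Z
00 -> X
10 -> Z
10 -> Z


Result: ZXZZ


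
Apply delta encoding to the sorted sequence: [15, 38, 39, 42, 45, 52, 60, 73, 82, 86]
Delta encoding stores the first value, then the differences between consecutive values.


First value: 15
Deltas:
  38 - 15 = 23
  39 - 38 = 1
  42 - 39 = 3
  45 - 42 = 3
  52 - 45 = 7
  60 - 52 = 8
  73 - 60 = 13
  82 - 73 = 9
  86 - 82 = 4


Delta encoded: [15, 23, 1, 3, 3, 7, 8, 13, 9, 4]


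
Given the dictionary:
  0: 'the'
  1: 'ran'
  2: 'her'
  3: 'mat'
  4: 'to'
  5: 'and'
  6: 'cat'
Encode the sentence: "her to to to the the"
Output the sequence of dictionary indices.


Look up each word in the dictionary:
  'her' -> 2
  'to' -> 4
  'to' -> 4
  'to' -> 4
  'the' -> 0
  'the' -> 0

Encoded: [2, 4, 4, 4, 0, 0]


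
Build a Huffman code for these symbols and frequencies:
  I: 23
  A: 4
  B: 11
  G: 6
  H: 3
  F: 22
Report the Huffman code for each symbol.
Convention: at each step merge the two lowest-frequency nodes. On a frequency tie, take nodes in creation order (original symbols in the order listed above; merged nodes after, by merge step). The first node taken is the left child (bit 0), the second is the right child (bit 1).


Huffman tree construction:
Step 1: Merge H(3) + A(4) = 7
Step 2: Merge G(6) + (H+A)(7) = 13
Step 3: Merge B(11) + (G+(H+A))(13) = 24
Step 4: Merge F(22) + I(23) = 45
Step 5: Merge (B+(G+(H+A)))(24) + (F+I)(45) = 69
Read each symbol's code off the tree from the root (left child = 0, right child = 1).

Codes:
  I: 11 (length 2)
  A: 0111 (length 4)
  B: 00 (length 2)
  G: 010 (length 3)
  H: 0110 (length 4)
  F: 10 (length 2)
Average code length: 158/69 = 2.2899 bits/symbol


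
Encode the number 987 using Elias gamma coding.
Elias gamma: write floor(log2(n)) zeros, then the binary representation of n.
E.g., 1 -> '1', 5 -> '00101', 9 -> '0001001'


num_bits = floor(log2(987)) + 1 = 10
leading_zeros = num_bits - 1 = 9
binary(987) = 1111011011

Elias gamma(987) = '000000000' + '1111011011' = 0000000001111011011 (19 bits)


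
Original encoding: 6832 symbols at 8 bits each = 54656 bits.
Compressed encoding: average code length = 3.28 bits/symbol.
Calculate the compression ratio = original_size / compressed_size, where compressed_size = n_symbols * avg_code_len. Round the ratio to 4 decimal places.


original_size = n_symbols * orig_bits = 6832 * 8 = 54656 bits
compressed_size = n_symbols * avg_code_len = 6832 * 3.28 = 22408.96 bits
ratio = original_size / compressed_size = 54656 / 22408.96 = 2.439

Compression ratio = 2.439


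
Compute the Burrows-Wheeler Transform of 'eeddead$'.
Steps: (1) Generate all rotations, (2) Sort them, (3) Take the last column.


Rotations (sorted):
  0: $eeddead -> last char: d
  1: ad$eedde -> last char: e
  2: d$eeddea -> last char: a
  3: ddead$ee -> last char: e
  4: dead$eed -> last char: d
  5: ead$eedd -> last char: d
  6: eddead$e -> last char: e
  7: eeddead$ -> last char: $


BWT = deaedde$


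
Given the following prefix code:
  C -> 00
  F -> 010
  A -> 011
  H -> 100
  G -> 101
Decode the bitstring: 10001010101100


Decoding step by step:
Bits 100 -> H
Bits 010 -> F
Bits 101 -> G
Bits 011 -> A
Bits 00 -> C


Decoded message: HFGAC


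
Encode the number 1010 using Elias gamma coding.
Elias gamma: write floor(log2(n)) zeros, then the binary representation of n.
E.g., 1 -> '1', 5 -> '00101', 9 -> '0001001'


num_bits = floor(log2(1010)) + 1 = 10
leading_zeros = num_bits - 1 = 9
binary(1010) = 1111110010

Elias gamma(1010) = '000000000' + '1111110010' = 0000000001111110010 (19 bits)


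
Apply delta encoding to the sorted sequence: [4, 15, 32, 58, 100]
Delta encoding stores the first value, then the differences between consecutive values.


First value: 4
Deltas:
  15 - 4 = 11
  32 - 15 = 17
  58 - 32 = 26
  100 - 58 = 42


Delta encoded: [4, 11, 17, 26, 42]


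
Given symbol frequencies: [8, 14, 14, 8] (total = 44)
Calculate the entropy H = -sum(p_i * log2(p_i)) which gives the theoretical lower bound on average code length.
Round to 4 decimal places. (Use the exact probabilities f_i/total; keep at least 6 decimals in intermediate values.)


Per-symbol terms -p_i * log2(p_i) with p_i = f_i/44:
  p = 8/44 = 0.181818: log2(p) = -2.459432, -p*log2(p) = 0.447169
  p = 14/44 = 0.318182: log2(p) = -1.652077, -p*log2(p) = 0.525661
  p = 14/44 = 0.318182: log2(p) = -1.652077, -p*log2(p) = 0.525661
  p = 8/44 = 0.181818: log2(p) = -2.459432, -p*log2(p) = 0.447169
H = 0.447169 + 0.525661 + 0.525661 + 0.447169 = 1.945660

H = 1.9457 bits/symbol


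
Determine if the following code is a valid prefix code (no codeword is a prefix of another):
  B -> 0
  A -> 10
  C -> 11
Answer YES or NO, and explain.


Checking each pair (does one codeword prefix another?):
  B='0' vs A='10': no prefix
  B='0' vs C='11': no prefix
  A='10' vs B='0': no prefix
  A='10' vs C='11': no prefix
  C='11' vs B='0': no prefix
  C='11' vs A='10': no prefix
No violation found over all pairs.

YES -- this is a valid prefix code. No codeword is a prefix of any other codeword.


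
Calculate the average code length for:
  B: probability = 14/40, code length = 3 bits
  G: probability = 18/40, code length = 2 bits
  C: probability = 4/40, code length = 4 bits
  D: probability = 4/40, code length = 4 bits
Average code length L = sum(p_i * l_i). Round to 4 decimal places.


Weighted contributions p_i * l_i:
  B: (14/40) * 3 = 42/40
  G: (18/40) * 2 = 36/40
  C: (4/40) * 4 = 16/40
  D: (4/40) * 4 = 16/40
Sum = (42 + 36 + 16 + 16)/40 = 110/40

L = 110/40 = 2.7500 bits/symbol


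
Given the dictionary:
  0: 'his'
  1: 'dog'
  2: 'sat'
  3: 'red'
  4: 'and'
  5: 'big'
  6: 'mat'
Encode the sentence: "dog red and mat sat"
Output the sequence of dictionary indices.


Look up each word in the dictionary:
  'dog' -> 1
  'red' -> 3
  'and' -> 4
  'mat' -> 6
  'sat' -> 2

Encoded: [1, 3, 4, 6, 2]


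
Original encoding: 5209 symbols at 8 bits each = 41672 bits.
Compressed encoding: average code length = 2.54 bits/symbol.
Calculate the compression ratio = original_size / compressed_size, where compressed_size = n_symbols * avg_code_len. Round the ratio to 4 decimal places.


original_size = n_symbols * orig_bits = 5209 * 8 = 41672 bits
compressed_size = n_symbols * avg_code_len = 5209 * 2.54 = 13230.86 bits
ratio = original_size / compressed_size = 41672 / 13230.86 = 3.1496

Compression ratio = 3.1496


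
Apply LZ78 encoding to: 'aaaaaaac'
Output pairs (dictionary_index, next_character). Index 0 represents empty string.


LZ78 encoding steps:
Dictionary: {0: ''}
Step 1: w='' (idx 0), next='a' -> output (0, 'a'), add 'a' as idx 1
Step 2: w='a' (idx 1), next='a' -> output (1, 'a'), add 'aa' as idx 2
Step 3: w='aa' (idx 2), next='a' -> output (2, 'a'), add 'aaa' as idx 3
Step 4: w='a' (idx 1), next='c' -> output (1, 'c'), add 'ac' as idx 4


Encoded: [(0, 'a'), (1, 'a'), (2, 'a'), (1, 'c')]


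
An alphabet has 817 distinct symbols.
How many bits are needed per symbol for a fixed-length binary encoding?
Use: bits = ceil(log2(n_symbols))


log2(817) = 9.6742
Bracket: 2^9 = 512 < 817 <= 2^10 = 1024
So ceil(log2(817)) = 10

bits = ceil(log2(817)) = ceil(9.6742) = 10 bits


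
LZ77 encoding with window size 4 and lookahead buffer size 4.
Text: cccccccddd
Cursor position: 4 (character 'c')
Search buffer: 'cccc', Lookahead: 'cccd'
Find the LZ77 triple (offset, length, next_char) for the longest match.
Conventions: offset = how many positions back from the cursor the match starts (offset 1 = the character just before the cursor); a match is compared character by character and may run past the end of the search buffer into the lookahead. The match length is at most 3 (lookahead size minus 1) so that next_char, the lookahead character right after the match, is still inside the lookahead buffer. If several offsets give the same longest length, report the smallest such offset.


Try each offset into the search buffer:
  offset=1 (pos 3, char 'c'): match length 3
  offset=2 (pos 2, char 'c'): match length 3
  offset=3 (pos 1, char 'c'): match length 3
  offset=4 (pos 0, char 'c'): match length 3
Longest match has length 3, found at offsets 1, 2, 3, 4; take the smallest, offset 1.
next_char = character at position 4 + 3 = 7 -> 'd'

Best match: offset=1, length=3 (matching 'ccc' starting at position 3)
LZ77 triple: (1, 3, 'd')


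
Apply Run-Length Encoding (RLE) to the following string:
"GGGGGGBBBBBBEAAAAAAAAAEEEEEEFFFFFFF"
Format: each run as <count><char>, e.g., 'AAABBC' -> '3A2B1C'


Scanning runs left to right:
  i=0: run of 'G' x 6 -> '6G'
  i=6: run of 'B' x 6 -> '6B'
  i=12: run of 'E' x 1 -> '1E'
  i=13: run of 'A' x 9 -> '9A'
  i=22: run of 'E' x 6 -> '6E'
  i=28: run of 'F' x 7 -> '7F'

RLE = 6G6B1E9A6E7F


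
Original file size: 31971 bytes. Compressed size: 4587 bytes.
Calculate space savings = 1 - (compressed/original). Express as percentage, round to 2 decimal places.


ratio = compressed/original = 4587/31971 = 0.143474
savings = 1 - ratio = 1 - 0.143474 = 0.856526
as a percentage: 0.856526 * 100 = 85.65%

Space savings = 1 - 4587/31971 = 85.65%


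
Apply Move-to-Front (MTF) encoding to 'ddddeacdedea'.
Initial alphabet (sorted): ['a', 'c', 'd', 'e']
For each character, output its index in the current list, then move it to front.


MTF encoding:
'd': index 2 in ['a', 'c', 'd', 'e'] -> ['d', 'a', 'c', 'e']
'd': index 0 in ['d', 'a', 'c', 'e'] -> ['d', 'a', 'c', 'e']
'd': index 0 in ['d', 'a', 'c', 'e'] -> ['d', 'a', 'c', 'e']
'd': index 0 in ['d', 'a', 'c', 'e'] -> ['d', 'a', 'c', 'e']
'e': index 3 in ['d', 'a', 'c', 'e'] -> ['e', 'd', 'a', 'c']
'a': index 2 in ['e', 'd', 'a', 'c'] -> ['a', 'e', 'd', 'c']
'c': index 3 in ['a', 'e', 'd', 'c'] -> ['c', 'a', 'e', 'd']
'd': index 3 in ['c', 'a', 'e', 'd'] -> ['d', 'c', 'a', 'e']
'e': index 3 in ['d', 'c', 'a', 'e'] -> ['e', 'd', 'c', 'a']
'd': index 1 in ['e', 'd', 'c', 'a'] -> ['d', 'e', 'c', 'a']
'e': index 1 in ['d', 'e', 'c', 'a'] -> ['e', 'd', 'c', 'a']
'a': index 3 in ['e', 'd', 'c', 'a'] -> ['a', 'e', 'd', 'c']


Output: [2, 0, 0, 0, 3, 2, 3, 3, 3, 1, 1, 3]


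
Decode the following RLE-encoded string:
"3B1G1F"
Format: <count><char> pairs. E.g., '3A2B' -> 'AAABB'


Expanding each <count><char> pair:
  3B -> 'BBB'
  1G -> 'G'
  1F -> 'F'

Decoded = BBBGF


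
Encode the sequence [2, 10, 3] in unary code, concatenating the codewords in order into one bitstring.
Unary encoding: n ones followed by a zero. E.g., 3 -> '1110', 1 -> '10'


Encode each number as n ones followed by a terminating 0:
  2 -> 110 (3 bits)
  10 -> 11111111110 (11 bits)
  3 -> 1110 (4 bits)
Total length = 3 + 11 + 4 = 18 bits.

Unary([2, 10, 3]) = 110111111111101110 (18 bits)


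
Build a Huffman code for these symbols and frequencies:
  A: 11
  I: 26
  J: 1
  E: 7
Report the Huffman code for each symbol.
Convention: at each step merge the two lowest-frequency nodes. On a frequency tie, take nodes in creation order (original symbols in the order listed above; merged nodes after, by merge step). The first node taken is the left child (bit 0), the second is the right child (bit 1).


Huffman tree construction:
Step 1: Merge J(1) + E(7) = 8
Step 2: Merge (J+E)(8) + A(11) = 19
Step 3: Merge ((J+E)+A)(19) + I(26) = 45
Read each symbol's code off the tree from the root (left child = 0, right child = 1).

Codes:
  A: 01 (length 2)
  I: 1 (length 1)
  J: 000 (length 3)
  E: 001 (length 3)
Average code length: 72/45 = 1.6000 bits/symbol


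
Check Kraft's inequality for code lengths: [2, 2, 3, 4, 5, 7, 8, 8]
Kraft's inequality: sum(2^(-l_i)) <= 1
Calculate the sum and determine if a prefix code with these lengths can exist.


Sum = 2^(-2) + 2^(-2) + 2^(-3) + 2^(-4) + 2^(-5) + 2^(-7) + 2^(-8) + 2^(-8)
    = 0.25 + 0.25 + 0.125 + 0.0625 + 0.03125 + 0.0078125 + 0.00390625 + 0.00390625
    = 188/256 = 0.734375
Since 0.734375 <= 1, Kraft's inequality IS satisfied.
A prefix code with these lengths CAN exist.

Kraft sum = 0.734375. Satisfied.


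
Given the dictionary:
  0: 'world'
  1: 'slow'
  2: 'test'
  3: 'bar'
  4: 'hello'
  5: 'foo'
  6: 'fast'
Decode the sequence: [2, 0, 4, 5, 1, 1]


Look up each index in the dictionary:
  2 -> 'test'
  0 -> 'world'
  4 -> 'hello'
  5 -> 'foo'
  1 -> 'slow'
  1 -> 'slow'

Decoded: "test world hello foo slow slow"


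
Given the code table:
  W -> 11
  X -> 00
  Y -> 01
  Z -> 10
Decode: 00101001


Decoding:
00 -> X
10 -> Z
10 -> Z
01 -> Y


Result: XZZY


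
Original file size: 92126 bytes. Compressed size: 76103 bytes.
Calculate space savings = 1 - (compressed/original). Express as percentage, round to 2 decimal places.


ratio = compressed/original = 76103/92126 = 0.826075
savings = 1 - ratio = 1 - 0.826075 = 0.173925
as a percentage: 0.173925 * 100 = 17.39%

Space savings = 1 - 76103/92126 = 17.39%


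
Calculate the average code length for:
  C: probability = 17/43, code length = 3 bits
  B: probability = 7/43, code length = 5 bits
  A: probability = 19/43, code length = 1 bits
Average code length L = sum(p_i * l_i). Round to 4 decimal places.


Weighted contributions p_i * l_i:
  C: (17/43) * 3 = 51/43
  B: (7/43) * 5 = 35/43
  A: (19/43) * 1 = 19/43
Sum = (51 + 35 + 19)/43 = 105/43

L = 105/43 = 2.4419 bits/symbol


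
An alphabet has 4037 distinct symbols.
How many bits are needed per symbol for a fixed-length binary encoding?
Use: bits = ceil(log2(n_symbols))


log2(4037) = 11.9791
Bracket: 2^11 = 2048 < 4037 <= 2^12 = 4096
So ceil(log2(4037)) = 12

bits = ceil(log2(4037)) = ceil(11.9791) = 12 bits


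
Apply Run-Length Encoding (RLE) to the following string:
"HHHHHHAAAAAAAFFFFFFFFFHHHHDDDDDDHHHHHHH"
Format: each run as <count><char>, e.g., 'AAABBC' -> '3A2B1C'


Scanning runs left to right:
  i=0: run of 'H' x 6 -> '6H'
  i=6: run of 'A' x 7 -> '7A'
  i=13: run of 'F' x 9 -> '9F'
  i=22: run of 'H' x 4 -> '4H'
  i=26: run of 'D' x 6 -> '6D'
  i=32: run of 'H' x 7 -> '7H'

RLE = 6H7A9F4H6D7H


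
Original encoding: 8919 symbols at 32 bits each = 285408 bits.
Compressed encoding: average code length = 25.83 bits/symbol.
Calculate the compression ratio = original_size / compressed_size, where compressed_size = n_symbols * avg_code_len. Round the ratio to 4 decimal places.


original_size = n_symbols * orig_bits = 8919 * 32 = 285408 bits
compressed_size = n_symbols * avg_code_len = 8919 * 25.83 = 230377.77 bits
ratio = original_size / compressed_size = 285408 / 230377.77 = 1.2389

Compression ratio = 1.2389


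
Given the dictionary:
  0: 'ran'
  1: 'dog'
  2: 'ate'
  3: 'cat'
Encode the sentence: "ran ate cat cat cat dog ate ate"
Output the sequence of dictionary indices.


Look up each word in the dictionary:
  'ran' -> 0
  'ate' -> 2
  'cat' -> 3
  'cat' -> 3
  'cat' -> 3
  'dog' -> 1
  'ate' -> 2
  'ate' -> 2

Encoded: [0, 2, 3, 3, 3, 1, 2, 2]


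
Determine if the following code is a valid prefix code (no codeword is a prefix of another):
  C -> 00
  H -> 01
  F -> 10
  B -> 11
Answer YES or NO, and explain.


Checking each pair (does one codeword prefix another?):
  C='00' vs H='01': no prefix
  C='00' vs F='10': no prefix
  C='00' vs B='11': no prefix
  H='01' vs C='00': no prefix
  H='01' vs F='10': no prefix
  H='01' vs B='11': no prefix
  F='10' vs C='00': no prefix
  F='10' vs H='01': no prefix
  F='10' vs B='11': no prefix
  B='11' vs C='00': no prefix
  B='11' vs H='01': no prefix
  B='11' vs F='10': no prefix
No violation found over all pairs.

YES -- this is a valid prefix code. No codeword is a prefix of any other codeword.


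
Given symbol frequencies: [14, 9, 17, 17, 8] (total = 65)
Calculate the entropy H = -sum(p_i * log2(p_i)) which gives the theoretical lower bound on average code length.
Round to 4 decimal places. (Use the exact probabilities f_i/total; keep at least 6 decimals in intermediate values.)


Per-symbol terms -p_i * log2(p_i) with p_i = f_i/65:
  p = 14/65 = 0.215385: log2(p) = -2.215013, -p*log2(p) = 0.477080
  p = 9/65 = 0.138462: log2(p) = -2.852443, -p*log2(p) = 0.394954
  p = 17/65 = 0.261538: log2(p) = -1.934905, -p*log2(p) = 0.506052
  p = 17/65 = 0.261538: log2(p) = -1.934905, -p*log2(p) = 0.506052
  p = 8/65 = 0.123077: log2(p) = -3.022368, -p*log2(p) = 0.371984
H = 0.477080 + 0.394954 + 0.506052 + 0.506052 + 0.371984 = 2.256122

H = 2.2561 bits/symbol


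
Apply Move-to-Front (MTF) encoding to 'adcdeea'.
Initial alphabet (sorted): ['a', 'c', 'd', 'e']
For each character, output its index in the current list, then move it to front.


MTF encoding:
'a': index 0 in ['a', 'c', 'd', 'e'] -> ['a', 'c', 'd', 'e']
'd': index 2 in ['a', 'c', 'd', 'e'] -> ['d', 'a', 'c', 'e']
'c': index 2 in ['d', 'a', 'c', 'e'] -> ['c', 'd', 'a', 'e']
'd': index 1 in ['c', 'd', 'a', 'e'] -> ['d', 'c', 'a', 'e']
'e': index 3 in ['d', 'c', 'a', 'e'] -> ['e', 'd', 'c', 'a']
'e': index 0 in ['e', 'd', 'c', 'a'] -> ['e', 'd', 'c', 'a']
'a': index 3 in ['e', 'd', 'c', 'a'] -> ['a', 'e', 'd', 'c']


Output: [0, 2, 2, 1, 3, 0, 3]


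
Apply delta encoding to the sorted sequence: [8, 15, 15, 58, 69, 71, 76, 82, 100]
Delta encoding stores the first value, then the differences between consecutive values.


First value: 8
Deltas:
  15 - 8 = 7
  15 - 15 = 0
  58 - 15 = 43
  69 - 58 = 11
  71 - 69 = 2
  76 - 71 = 5
  82 - 76 = 6
  100 - 82 = 18


Delta encoded: [8, 7, 0, 43, 11, 2, 5, 6, 18]


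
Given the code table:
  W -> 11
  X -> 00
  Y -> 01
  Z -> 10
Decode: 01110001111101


Decoding:
01 -> Y
11 -> W
00 -> X
01 -> Y
11 -> W
11 -> W
01 -> Y


Result: YWXYWWY


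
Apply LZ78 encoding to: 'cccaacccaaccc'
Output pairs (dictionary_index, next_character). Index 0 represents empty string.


LZ78 encoding steps:
Dictionary: {0: ''}
Step 1: w='' (idx 0), next='c' -> output (0, 'c'), add 'c' as idx 1
Step 2: w='c' (idx 1), next='c' -> output (1, 'c'), add 'cc' as idx 2
Step 3: w='' (idx 0), next='a' -> output (0, 'a'), add 'a' as idx 3
Step 4: w='a' (idx 3), next='c' -> output (3, 'c'), add 'ac' as idx 4
Step 5: w='cc' (idx 2), next='a' -> output (2, 'a'), add 'cca' as idx 5
Step 6: w='ac' (idx 4), next='c' -> output (4, 'c'), add 'acc' as idx 6
Step 7: w='c' (idx 1), end of input -> output (1, '')


Encoded: [(0, 'c'), (1, 'c'), (0, 'a'), (3, 'c'), (2, 'a'), (4, 'c'), (1, '')]


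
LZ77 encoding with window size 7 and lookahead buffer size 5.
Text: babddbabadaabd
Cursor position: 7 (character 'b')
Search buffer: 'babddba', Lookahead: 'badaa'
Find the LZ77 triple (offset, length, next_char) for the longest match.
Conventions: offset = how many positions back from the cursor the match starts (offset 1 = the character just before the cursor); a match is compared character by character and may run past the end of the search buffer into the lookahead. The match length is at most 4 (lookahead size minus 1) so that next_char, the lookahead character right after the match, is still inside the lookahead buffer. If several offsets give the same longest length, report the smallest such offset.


Try each offset into the search buffer:
  offset=1 (pos 6, char 'a'): match length 0
  offset=2 (pos 5, char 'b'): match length 2
  offset=3 (pos 4, char 'd'): match length 0
  offset=4 (pos 3, char 'd'): match length 0
  offset=5 (pos 2, char 'b'): match length 1
  offset=6 (pos 1, char 'a'): match length 0
  offset=7 (pos 0, char 'b'): match length 2
Longest match has length 2, found at offsets 2, 7; take the smallest, offset 2.
next_char = character at position 7 + 2 = 9 -> 'd'

Best match: offset=2, length=2 (matching 'ba' starting at position 5)
LZ77 triple: (2, 2, 'd')


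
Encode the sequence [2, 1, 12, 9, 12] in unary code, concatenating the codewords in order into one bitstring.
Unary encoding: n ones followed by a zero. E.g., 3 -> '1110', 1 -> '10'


Encode each number as n ones followed by a terminating 0:
  2 -> 110 (3 bits)
  1 -> 10 (2 bits)
  12 -> 1111111111110 (13 bits)
  9 -> 1111111110 (10 bits)
  12 -> 1111111111110 (13 bits)
Total length = 3 + 2 + 13 + 10 + 13 = 41 bits.

Unary([2, 1, 12, 9, 12]) = 11010111111111111011111111101111111111110 (41 bits)


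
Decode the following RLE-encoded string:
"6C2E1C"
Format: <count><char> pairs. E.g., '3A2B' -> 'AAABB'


Expanding each <count><char> pair:
  6C -> 'CCCCCC'
  2E -> 'EE'
  1C -> 'C'

Decoded = CCCCCCEEC


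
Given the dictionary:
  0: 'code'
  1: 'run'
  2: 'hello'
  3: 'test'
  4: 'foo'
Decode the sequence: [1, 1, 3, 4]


Look up each index in the dictionary:
  1 -> 'run'
  1 -> 'run'
  3 -> 'test'
  4 -> 'foo'

Decoded: "run run test foo"


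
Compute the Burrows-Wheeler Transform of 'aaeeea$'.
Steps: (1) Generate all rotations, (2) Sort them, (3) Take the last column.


Rotations (sorted):
  0: $aaeeea -> last char: a
  1: a$aaeee -> last char: e
  2: aaeeea$ -> last char: $
  3: aeeea$a -> last char: a
  4: ea$aaee -> last char: e
  5: eea$aae -> last char: e
  6: eeea$aa -> last char: a


BWT = ae$aeea


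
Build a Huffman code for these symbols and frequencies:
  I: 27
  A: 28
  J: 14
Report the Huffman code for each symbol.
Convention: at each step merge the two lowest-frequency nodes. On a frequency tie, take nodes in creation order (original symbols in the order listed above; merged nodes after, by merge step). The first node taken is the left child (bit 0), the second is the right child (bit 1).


Huffman tree construction:
Step 1: Merge J(14) + I(27) = 41
Step 2: Merge A(28) + (J+I)(41) = 69
Read each symbol's code off the tree from the root (left child = 0, right child = 1).

Codes:
  I: 11 (length 2)
  A: 0 (length 1)
  J: 10 (length 2)
Average code length: 110/69 = 1.5942 bits/symbol


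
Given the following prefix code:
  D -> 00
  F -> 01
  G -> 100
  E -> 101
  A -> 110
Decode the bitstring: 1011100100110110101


Decoding step by step:
Bits 101 -> E
Bits 110 -> A
Bits 01 -> F
Bits 00 -> D
Bits 110 -> A
Bits 110 -> A
Bits 101 -> E


Decoded message: EAFDAAE


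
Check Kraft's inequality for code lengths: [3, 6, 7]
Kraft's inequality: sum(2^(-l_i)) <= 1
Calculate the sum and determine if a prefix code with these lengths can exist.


Sum = 2^(-3) + 2^(-6) + 2^(-7)
    = 0.125 + 0.015625 + 0.0078125
    = 19/128 = 0.1484375
Since 0.1484375 <= 1, Kraft's inequality IS satisfied.
A prefix code with these lengths CAN exist.

Kraft sum = 0.1484375. Satisfied.


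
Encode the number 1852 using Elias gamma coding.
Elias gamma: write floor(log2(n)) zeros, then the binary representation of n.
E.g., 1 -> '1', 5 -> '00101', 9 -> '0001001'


num_bits = floor(log2(1852)) + 1 = 11
leading_zeros = num_bits - 1 = 10
binary(1852) = 11100111100

Elias gamma(1852) = '0000000000' + '11100111100' = 000000000011100111100 (21 bits)


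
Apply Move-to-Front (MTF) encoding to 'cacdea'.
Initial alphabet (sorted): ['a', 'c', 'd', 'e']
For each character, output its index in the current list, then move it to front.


MTF encoding:
'c': index 1 in ['a', 'c', 'd', 'e'] -> ['c', 'a', 'd', 'e']
'a': index 1 in ['c', 'a', 'd', 'e'] -> ['a', 'c', 'd', 'e']
'c': index 1 in ['a', 'c', 'd', 'e'] -> ['c', 'a', 'd', 'e']
'd': index 2 in ['c', 'a', 'd', 'e'] -> ['d', 'c', 'a', 'e']
'e': index 3 in ['d', 'c', 'a', 'e'] -> ['e', 'd', 'c', 'a']
'a': index 3 in ['e', 'd', 'c', 'a'] -> ['a', 'e', 'd', 'c']


Output: [1, 1, 1, 2, 3, 3]


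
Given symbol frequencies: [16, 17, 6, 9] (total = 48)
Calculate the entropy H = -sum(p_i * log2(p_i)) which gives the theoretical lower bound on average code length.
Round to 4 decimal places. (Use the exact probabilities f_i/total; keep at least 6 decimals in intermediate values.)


Per-symbol terms -p_i * log2(p_i) with p_i = f_i/48:
  p = 16/48 = 0.333333: log2(p) = -1.584963, -p*log2(p) = 0.528321
  p = 17/48 = 0.354167: log2(p) = -1.497500, -p*log2(p) = 0.530364
  p = 6/48 = 0.125000: log2(p) = -3.000000, -p*log2(p) = 0.375000
  p = 9/48 = 0.187500: log2(p) = -2.415037, -p*log2(p) = 0.452820
H = 0.528321 + 0.530364 + 0.375000 + 0.452820 = 1.886505

H = 1.8865 bits/symbol


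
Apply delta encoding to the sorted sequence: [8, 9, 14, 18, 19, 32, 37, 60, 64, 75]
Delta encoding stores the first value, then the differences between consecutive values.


First value: 8
Deltas:
  9 - 8 = 1
  14 - 9 = 5
  18 - 14 = 4
  19 - 18 = 1
  32 - 19 = 13
  37 - 32 = 5
  60 - 37 = 23
  64 - 60 = 4
  75 - 64 = 11


Delta encoded: [8, 1, 5, 4, 1, 13, 5, 23, 4, 11]


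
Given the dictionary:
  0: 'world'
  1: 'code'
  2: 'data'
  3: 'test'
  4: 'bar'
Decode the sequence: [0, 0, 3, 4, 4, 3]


Look up each index in the dictionary:
  0 -> 'world'
  0 -> 'world'
  3 -> 'test'
  4 -> 'bar'
  4 -> 'bar'
  3 -> 'test'

Decoded: "world world test bar bar test"


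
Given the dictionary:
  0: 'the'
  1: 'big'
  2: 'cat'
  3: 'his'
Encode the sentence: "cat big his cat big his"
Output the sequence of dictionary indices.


Look up each word in the dictionary:
  'cat' -> 2
  'big' -> 1
  'his' -> 3
  'cat' -> 2
  'big' -> 1
  'his' -> 3

Encoded: [2, 1, 3, 2, 1, 3]


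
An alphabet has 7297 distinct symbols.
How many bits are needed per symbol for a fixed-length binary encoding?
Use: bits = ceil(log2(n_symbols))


log2(7297) = 12.8331
Bracket: 2^12 = 4096 < 7297 <= 2^13 = 8192
So ceil(log2(7297)) = 13

bits = ceil(log2(7297)) = ceil(12.8331) = 13 bits


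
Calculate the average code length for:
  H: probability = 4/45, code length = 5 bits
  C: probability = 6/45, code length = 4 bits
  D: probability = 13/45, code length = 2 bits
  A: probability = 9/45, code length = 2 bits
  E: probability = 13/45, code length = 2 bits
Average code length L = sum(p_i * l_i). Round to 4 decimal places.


Weighted contributions p_i * l_i:
  H: (4/45) * 5 = 20/45
  C: (6/45) * 4 = 24/45
  D: (13/45) * 2 = 26/45
  A: (9/45) * 2 = 18/45
  E: (13/45) * 2 = 26/45
Sum = (20 + 24 + 26 + 18 + 26)/45 = 114/45

L = 114/45 = 2.5333 bits/symbol


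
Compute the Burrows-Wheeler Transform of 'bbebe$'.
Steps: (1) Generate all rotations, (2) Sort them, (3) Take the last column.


Rotations (sorted):
  0: $bbebe -> last char: e
  1: bbebe$ -> last char: $
  2: be$bbe -> last char: e
  3: bebe$b -> last char: b
  4: e$bbeb -> last char: b
  5: ebe$bb -> last char: b


BWT = e$ebbb


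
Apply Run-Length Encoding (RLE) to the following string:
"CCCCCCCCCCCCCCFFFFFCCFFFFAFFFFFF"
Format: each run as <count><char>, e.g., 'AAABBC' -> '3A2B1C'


Scanning runs left to right:
  i=0: run of 'C' x 14 -> '14C'
  i=14: run of 'F' x 5 -> '5F'
  i=19: run of 'C' x 2 -> '2C'
  i=21: run of 'F' x 4 -> '4F'
  i=25: run of 'A' x 1 -> '1A'
  i=26: run of 'F' x 6 -> '6F'

RLE = 14C5F2C4F1A6F


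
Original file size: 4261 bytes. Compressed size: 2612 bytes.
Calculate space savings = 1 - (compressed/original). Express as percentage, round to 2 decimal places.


ratio = compressed/original = 2612/4261 = 0.613002
savings = 1 - ratio = 1 - 0.613002 = 0.386998
as a percentage: 0.386998 * 100 = 38.7%

Space savings = 1 - 2612/4261 = 38.7%


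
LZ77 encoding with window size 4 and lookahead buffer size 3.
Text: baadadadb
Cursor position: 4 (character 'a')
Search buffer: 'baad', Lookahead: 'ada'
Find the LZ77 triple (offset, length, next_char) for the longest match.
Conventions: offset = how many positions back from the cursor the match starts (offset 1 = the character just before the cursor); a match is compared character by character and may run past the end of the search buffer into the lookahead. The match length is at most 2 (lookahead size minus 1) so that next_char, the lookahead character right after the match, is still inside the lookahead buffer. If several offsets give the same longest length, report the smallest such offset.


Try each offset into the search buffer:
  offset=1 (pos 3, char 'd'): match length 0
  offset=2 (pos 2, char 'a'): match length 2
  offset=3 (pos 1, char 'a'): match length 1
  offset=4 (pos 0, char 'b'): match length 0
Longest match has length 2 at offset 2.
next_char = character at position 4 + 2 = 6 -> 'a'

Best match: offset=2, length=2 (matching 'ad' starting at position 2)
LZ77 triple: (2, 2, 'a')


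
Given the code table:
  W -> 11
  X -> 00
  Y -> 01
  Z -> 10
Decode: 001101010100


Decoding:
00 -> X
11 -> W
01 -> Y
01 -> Y
01 -> Y
00 -> X


Result: XWYYYX


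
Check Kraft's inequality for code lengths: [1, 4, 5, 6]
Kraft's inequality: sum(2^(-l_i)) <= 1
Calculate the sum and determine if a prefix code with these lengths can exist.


Sum = 2^(-1) + 2^(-4) + 2^(-5) + 2^(-6)
    = 0.5 + 0.0625 + 0.03125 + 0.015625
    = 39/64 = 0.609375
Since 0.609375 <= 1, Kraft's inequality IS satisfied.
A prefix code with these lengths CAN exist.

Kraft sum = 0.609375. Satisfied.


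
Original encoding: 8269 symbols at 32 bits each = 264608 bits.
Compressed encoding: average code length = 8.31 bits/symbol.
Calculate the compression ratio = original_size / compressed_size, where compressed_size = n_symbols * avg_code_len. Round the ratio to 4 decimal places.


original_size = n_symbols * orig_bits = 8269 * 32 = 264608 bits
compressed_size = n_symbols * avg_code_len = 8269 * 8.31 = 68715.39 bits
ratio = original_size / compressed_size = 264608 / 68715.39 = 3.8508

Compression ratio = 3.8508


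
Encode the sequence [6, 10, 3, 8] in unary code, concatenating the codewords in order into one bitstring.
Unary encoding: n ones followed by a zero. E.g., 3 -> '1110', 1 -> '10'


Encode each number as n ones followed by a terminating 0:
  6 -> 1111110 (7 bits)
  10 -> 11111111110 (11 bits)
  3 -> 1110 (4 bits)
  8 -> 111111110 (9 bits)
Total length = 7 + 11 + 4 + 9 = 31 bits.

Unary([6, 10, 3, 8]) = 1111110111111111101110111111110 (31 bits)


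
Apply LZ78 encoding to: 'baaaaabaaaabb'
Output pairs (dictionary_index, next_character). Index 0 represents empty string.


LZ78 encoding steps:
Dictionary: {0: ''}
Step 1: w='' (idx 0), next='b' -> output (0, 'b'), add 'b' as idx 1
Step 2: w='' (idx 0), next='a' -> output (0, 'a'), add 'a' as idx 2
Step 3: w='a' (idx 2), next='a' -> output (2, 'a'), add 'aa' as idx 3
Step 4: w='aa' (idx 3), next='b' -> output (3, 'b'), add 'aab' as idx 4
Step 5: w='aa' (idx 3), next='a' -> output (3, 'a'), add 'aaa' as idx 5
Step 6: w='a' (idx 2), next='b' -> output (2, 'b'), add 'ab' as idx 6
Step 7: w='b' (idx 1), end of input -> output (1, '')


Encoded: [(0, 'b'), (0, 'a'), (2, 'a'), (3, 'b'), (3, 'a'), (2, 'b'), (1, '')]


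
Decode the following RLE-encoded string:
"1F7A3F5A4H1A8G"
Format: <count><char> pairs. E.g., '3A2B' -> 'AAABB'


Expanding each <count><char> pair:
  1F -> 'F'
  7A -> 'AAAAAAA'
  3F -> 'FFF'
  5A -> 'AAAAA'
  4H -> 'HHHH'
  1A -> 'A'
  8G -> 'GGGGGGGG'

Decoded = FAAAAAAAFFFAAAAAHHHHAGGGGGGGG


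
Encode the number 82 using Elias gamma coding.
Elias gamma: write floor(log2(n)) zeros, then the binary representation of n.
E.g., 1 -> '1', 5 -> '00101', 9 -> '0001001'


num_bits = floor(log2(82)) + 1 = 7
leading_zeros = num_bits - 1 = 6
binary(82) = 1010010

Elias gamma(82) = '000000' + '1010010' = 0000001010010 (13 bits)


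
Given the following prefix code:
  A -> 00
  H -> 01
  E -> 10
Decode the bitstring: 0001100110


Decoding step by step:
Bits 00 -> A
Bits 01 -> H
Bits 10 -> E
Bits 01 -> H
Bits 10 -> E


Decoded message: AHEHE


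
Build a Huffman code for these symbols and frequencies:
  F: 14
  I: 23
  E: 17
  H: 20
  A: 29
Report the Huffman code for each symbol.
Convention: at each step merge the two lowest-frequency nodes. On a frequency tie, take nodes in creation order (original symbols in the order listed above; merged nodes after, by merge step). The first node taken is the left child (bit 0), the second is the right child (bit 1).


Huffman tree construction:
Step 1: Merge F(14) + E(17) = 31
Step 2: Merge H(20) + I(23) = 43
Step 3: Merge A(29) + (F+E)(31) = 60
Step 4: Merge (H+I)(43) + (A+(F+E))(60) = 103
Read each symbol's code off the tree from the root (left child = 0, right child = 1).

Codes:
  F: 110 (length 3)
  I: 01 (length 2)
  E: 111 (length 3)
  H: 00 (length 2)
  A: 10 (length 2)
Average code length: 237/103 = 2.3010 bits/symbol


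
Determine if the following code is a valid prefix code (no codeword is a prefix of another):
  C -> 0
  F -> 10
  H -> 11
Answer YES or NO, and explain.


Checking each pair (does one codeword prefix another?):
  C='0' vs F='10': no prefix
  C='0' vs H='11': no prefix
  F='10' vs C='0': no prefix
  F='10' vs H='11': no prefix
  H='11' vs C='0': no prefix
  H='11' vs F='10': no prefix
No violation found over all pairs.

YES -- this is a valid prefix code. No codeword is a prefix of any other codeword.


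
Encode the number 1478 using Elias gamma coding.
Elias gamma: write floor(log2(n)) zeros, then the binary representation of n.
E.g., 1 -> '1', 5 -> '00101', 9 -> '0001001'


num_bits = floor(log2(1478)) + 1 = 11
leading_zeros = num_bits - 1 = 10
binary(1478) = 10111000110

Elias gamma(1478) = '0000000000' + '10111000110' = 000000000010111000110 (21 bits)


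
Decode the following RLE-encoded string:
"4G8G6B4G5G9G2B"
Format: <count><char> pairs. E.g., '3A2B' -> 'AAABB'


Expanding each <count><char> pair:
  4G -> 'GGGG'
  8G -> 'GGGGGGGG'
  6B -> 'BBBBBB'
  4G -> 'GGGG'
  5G -> 'GGGGG'
  9G -> 'GGGGGGGGG'
  2B -> 'BB'

Decoded = GGGGGGGGGGGGBBBBBBGGGGGGGGGGGGGGGGGGBB


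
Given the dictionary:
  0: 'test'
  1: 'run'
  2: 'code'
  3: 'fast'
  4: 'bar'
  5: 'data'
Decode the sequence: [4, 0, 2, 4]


Look up each index in the dictionary:
  4 -> 'bar'
  0 -> 'test'
  2 -> 'code'
  4 -> 'bar'

Decoded: "bar test code bar"


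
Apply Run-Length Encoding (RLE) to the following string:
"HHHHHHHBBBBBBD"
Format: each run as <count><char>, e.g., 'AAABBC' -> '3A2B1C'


Scanning runs left to right:
  i=0: run of 'H' x 7 -> '7H'
  i=7: run of 'B' x 6 -> '6B'
  i=13: run of 'D' x 1 -> '1D'

RLE = 7H6B1D
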